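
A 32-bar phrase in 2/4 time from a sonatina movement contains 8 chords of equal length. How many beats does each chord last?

8 beats

32 bars × 2 beats/bar = 64 beats total.
64 beats ÷ 8 chords = 8 beats per chord.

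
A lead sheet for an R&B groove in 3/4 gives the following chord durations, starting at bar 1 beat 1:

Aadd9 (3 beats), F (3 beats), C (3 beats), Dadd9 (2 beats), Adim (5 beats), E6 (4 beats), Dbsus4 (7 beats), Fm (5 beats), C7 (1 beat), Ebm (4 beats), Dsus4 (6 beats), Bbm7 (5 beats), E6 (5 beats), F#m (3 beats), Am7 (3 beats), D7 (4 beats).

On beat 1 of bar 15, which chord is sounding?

Dsus4

Beat 1 of bar 15 is beat (15−1)×3 + 1 = 43 overall.
Running totals: Aadd9 ends at 3, F ends at 6, C ends at 9, Dadd9 ends at 11, Adim ends at 16, E6 ends at 20, Dbsus4 ends at 27, Fm ends at 32, C7 ends at 33, Ebm ends at 37, Dsus4 ends at 43.
Beat 43 falls within Dsus4.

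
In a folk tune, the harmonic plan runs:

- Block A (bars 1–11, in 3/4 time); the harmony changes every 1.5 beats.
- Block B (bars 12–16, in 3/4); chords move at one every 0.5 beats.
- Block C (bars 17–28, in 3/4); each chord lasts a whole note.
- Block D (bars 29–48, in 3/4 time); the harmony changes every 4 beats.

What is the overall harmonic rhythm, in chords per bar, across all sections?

19/12 chords per bar

A: 11 × 3 = 33 beats ÷ 1.5 = 22 chords.
B: 5 × 3 = 15 beats ÷ 0.5 = 30 chords.
C: 12 × 3 = 36 beats ÷ 4 = 9 chords.
D: 20 × 3 = 60 beats ÷ 4 = 15 chords.
Overall: 76 chords over 48 bars → 76/48 = 19/12 chords per bar.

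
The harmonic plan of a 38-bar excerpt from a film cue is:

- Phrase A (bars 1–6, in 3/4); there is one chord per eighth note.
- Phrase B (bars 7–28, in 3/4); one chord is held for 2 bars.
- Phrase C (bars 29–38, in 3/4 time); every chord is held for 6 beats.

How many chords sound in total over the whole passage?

A: 6·3 = 18 beats, 18/0.5 = 36 chords.
B: 22·3 = 66 beats, 66/6 = 11 chords.
C: 10·3 = 30 beats, 30/6 = 5 chords.
Total: 36 + 11 + 5 = 52.

52 chords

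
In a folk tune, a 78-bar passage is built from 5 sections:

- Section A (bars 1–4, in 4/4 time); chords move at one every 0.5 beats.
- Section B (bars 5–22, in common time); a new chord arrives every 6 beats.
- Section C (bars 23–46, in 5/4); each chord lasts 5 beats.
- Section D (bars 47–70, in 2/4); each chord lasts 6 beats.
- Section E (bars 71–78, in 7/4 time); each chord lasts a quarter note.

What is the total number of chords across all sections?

A has 16 beats and chords last 0.5 each, so 32 chords.
B has 72 beats and chords last 6 each, so 12 chords.
C has 120 beats and chords last 5 each, so 24 chords.
D has 48 beats and chords last 6 each, so 8 chords.
E has 56 beats and chords last 1 each, so 56 chords.
Total: 32 + 12 + 24 + 8 + 56 = 132.

132 chords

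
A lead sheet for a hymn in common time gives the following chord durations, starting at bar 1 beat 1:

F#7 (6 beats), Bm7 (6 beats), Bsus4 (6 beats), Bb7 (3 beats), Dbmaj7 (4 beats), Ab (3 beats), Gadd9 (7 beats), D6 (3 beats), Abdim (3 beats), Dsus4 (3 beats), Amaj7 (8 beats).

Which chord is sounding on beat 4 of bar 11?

Beat 4 of bar 11 is beat (11−1)×4 + 4 = 44 overall.
Running totals: F#7 ends at 6, Bm7 ends at 12, Bsus4 ends at 18, Bb7 ends at 21, Dbmaj7 ends at 25, Ab ends at 28, Gadd9 ends at 35, D6 ends at 38, Abdim ends at 41, Dsus4 ends at 44.
Beat 44 falls within Dsus4.

Dsus4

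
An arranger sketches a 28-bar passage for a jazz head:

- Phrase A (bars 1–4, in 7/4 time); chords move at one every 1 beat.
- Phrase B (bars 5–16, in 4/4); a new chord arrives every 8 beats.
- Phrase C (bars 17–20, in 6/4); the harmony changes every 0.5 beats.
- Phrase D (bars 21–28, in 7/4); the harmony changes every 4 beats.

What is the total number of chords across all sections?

96 chords

A: 4 bars × 7 beats = 28 beats; 1 beat/chord → 28 chords.
B: 12 bars × 4 beats = 48 beats; 8 beats/chord → 6 chords.
C: 4 bars × 6 beats = 24 beats; 0.5 beats/chord → 48 chords.
D: 8 bars × 7 beats = 56 beats; 4 beats/chord → 14 chords.
Total: 28 + 6 + 48 + 14 = 96.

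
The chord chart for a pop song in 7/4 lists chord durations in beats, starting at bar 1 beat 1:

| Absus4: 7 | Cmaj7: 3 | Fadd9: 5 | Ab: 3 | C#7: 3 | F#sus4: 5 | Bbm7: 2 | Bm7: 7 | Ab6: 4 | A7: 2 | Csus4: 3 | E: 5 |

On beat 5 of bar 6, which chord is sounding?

Beat 5 of bar 6 is beat (6−1)×7 + 5 = 40 overall.
Running totals: Absus4 ends at 7, Cmaj7 ends at 10, Fadd9 ends at 15, Ab ends at 18, C#7 ends at 21, F#sus4 ends at 26, Bbm7 ends at 28, Bm7 ends at 35, Ab6 ends at 39, A7 ends at 41.
Beat 40 falls within A7.

A7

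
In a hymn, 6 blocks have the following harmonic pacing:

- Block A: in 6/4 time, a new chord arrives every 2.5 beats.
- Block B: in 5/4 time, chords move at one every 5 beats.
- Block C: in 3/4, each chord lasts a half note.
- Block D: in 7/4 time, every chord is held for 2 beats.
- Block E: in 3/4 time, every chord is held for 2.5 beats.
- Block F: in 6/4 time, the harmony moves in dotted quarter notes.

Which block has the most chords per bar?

A: 6/2.5 = 2.4 chords/bar.
B: 5/5 = 1 chord/bar.
C: 3/2 = 1.5 chords/bar.
D: 7/2 = 3.5 chords/bar.
E: 3/2.5 = 1.2 chords/bar.
F: 6/1.5 = 4 chords/bar.
Fastest is F at 4 chords/bar.

Block F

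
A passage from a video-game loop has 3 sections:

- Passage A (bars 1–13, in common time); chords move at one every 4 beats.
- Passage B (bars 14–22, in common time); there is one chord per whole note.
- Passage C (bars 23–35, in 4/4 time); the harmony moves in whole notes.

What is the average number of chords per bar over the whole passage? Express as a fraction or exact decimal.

A: 13 bars of 4 beats is 52 beats; at 4 beats each that's 13 chords.
B: 9 bars of 4 beats is 36 beats; at 4 beats each that's 9 chords.
C: 13 bars of 4 beats is 52 beats; at 4 beats each that's 13 chords.
Overall: 35 chords over 35 bars → 35/35 = 1 chords per bar.

1 chords per bar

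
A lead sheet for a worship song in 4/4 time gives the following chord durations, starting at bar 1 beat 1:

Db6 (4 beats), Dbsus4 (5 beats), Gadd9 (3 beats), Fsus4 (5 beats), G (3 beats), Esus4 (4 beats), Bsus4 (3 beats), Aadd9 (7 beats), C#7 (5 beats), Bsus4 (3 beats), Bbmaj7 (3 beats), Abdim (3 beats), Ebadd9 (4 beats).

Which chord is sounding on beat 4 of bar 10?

Beat 4 of bar 10 is beat (10−1)×4 + 4 = 40 overall.
Running totals: Db6 ends at 4, Dbsus4 ends at 9, Gadd9 ends at 12, Fsus4 ends at 17, G ends at 20, Esus4 ends at 24, Bsus4 ends at 27, Aadd9 ends at 34, C#7 ends at 39, Bsus4 ends at 42.
Beat 40 falls within Bsus4.

Bsus4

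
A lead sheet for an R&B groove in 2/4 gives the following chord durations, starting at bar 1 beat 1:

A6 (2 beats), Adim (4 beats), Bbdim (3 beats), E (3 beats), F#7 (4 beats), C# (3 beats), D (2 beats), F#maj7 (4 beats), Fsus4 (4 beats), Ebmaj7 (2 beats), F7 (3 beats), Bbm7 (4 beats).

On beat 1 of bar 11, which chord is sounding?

D

Beat 1 of bar 11 is beat (11−1)×2 + 1 = 21 overall.
Running totals: A6 ends at 2, Adim ends at 6, Bbdim ends at 9, E ends at 12, F#7 ends at 16, C# ends at 19, D ends at 21.
Beat 21 falls within D.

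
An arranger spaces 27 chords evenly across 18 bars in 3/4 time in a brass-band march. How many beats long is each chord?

18 bars × 3 beats/bar = 54 beats total.
54 beats ÷ 27 chords = 2 beats per chord.
(That is a half note.)

2 beats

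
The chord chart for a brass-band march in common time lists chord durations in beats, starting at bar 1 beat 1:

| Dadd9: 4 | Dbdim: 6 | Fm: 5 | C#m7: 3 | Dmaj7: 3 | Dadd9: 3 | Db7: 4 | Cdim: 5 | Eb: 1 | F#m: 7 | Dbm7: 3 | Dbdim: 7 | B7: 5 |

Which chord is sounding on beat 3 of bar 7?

Db7

Beat 3 of bar 7 is beat (7−1)×4 + 3 = 27 overall.
Running totals: Dadd9 ends at 4, Dbdim ends at 10, Fm ends at 15, C#m7 ends at 18, Dmaj7 ends at 21, Dadd9 ends at 24, Db7 ends at 28.
Beat 27 falls within Db7.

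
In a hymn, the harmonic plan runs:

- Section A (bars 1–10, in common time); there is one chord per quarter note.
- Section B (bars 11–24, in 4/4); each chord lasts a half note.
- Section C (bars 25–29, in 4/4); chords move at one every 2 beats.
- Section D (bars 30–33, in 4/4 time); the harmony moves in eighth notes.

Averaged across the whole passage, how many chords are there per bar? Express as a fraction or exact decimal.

A: 10 bars of 4 beats is 40 beats; at 1 beat each that's 40 chords.
B: 14 bars of 4 beats is 56 beats; at 2 beats each that's 28 chords.
C: 5 bars of 4 beats is 20 beats; at 2 beats each that's 10 chords.
D: 4 bars of 4 beats is 16 beats; at 0.5 beats each that's 32 chords.
Overall: 110 chords over 33 bars → 110/33 = 10/3 chords per bar.

10/3 chords per bar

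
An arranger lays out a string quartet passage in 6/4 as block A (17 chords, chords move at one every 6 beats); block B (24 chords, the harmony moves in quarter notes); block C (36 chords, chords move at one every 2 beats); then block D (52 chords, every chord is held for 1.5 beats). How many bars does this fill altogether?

46 bars

A: 17 × 6 = 102 beats = 17 bars.
B: 24 × 1 = 24 beats = 4 bars.
C: 36 × 2 = 72 beats = 12 bars.
D: 52 × 1.5 = 78 beats = 13 bars.
Total: 17 + 4 + 12 + 13 = 46 bars.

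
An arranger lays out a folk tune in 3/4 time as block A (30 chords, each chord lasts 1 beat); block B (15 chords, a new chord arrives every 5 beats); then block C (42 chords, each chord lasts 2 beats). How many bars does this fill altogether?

A: 30 × 1 = 30 beats = 10 bars.
B: 15 × 5 = 75 beats = 25 bars.
C: 42 × 2 = 84 beats = 28 bars.
Total: 10 + 25 + 28 = 63 bars.

63 bars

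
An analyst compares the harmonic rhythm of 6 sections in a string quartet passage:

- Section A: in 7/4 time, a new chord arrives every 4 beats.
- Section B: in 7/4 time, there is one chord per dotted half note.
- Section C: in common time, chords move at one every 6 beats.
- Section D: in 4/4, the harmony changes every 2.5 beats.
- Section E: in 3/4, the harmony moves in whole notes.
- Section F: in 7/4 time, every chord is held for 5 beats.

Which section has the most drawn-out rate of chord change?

A: 7 beats/bar ÷ 4 beats/chord = 1.75 chords/bar.
B: 7 beats/bar ÷ 3 beats/chord = 7/3 chords/bar.
C: 4 beats/bar ÷ 6 beats/chord = 2/3 chords/bar.
D: 4 beats/bar ÷ 2.5 beats/chord = 1.6 chords/bar.
E: 3 beats/bar ÷ 4 beats/chord = 0.75 chords/bar.
F: 7 beats/bar ÷ 5 beats/chord = 1.4 chords/bar.
Slowest is C at 2/3 chords/bar.

Section C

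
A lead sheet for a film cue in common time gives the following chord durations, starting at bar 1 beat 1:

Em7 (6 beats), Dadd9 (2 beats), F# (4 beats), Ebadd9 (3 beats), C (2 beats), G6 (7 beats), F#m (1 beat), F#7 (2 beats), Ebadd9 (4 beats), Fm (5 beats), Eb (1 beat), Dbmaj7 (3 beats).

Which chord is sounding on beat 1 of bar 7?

F#m

Beat 1 of bar 7 is beat (7−1)×4 + 1 = 25 overall.
Running totals: Em7 ends at 6, Dadd9 ends at 8, F# ends at 12, Ebadd9 ends at 15, C ends at 17, G6 ends at 24, F#m ends at 25.
Beat 25 falls within F#m.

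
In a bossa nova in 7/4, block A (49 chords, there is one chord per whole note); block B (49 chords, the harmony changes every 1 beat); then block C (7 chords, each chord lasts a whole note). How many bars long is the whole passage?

39 bars

A: 49 × 4 = 196 beats = 28 bars.
B: 49 × 1 = 49 beats = 7 bars.
C: 7 × 4 = 28 beats = 4 bars.
Total: 28 + 7 + 4 = 39 bars.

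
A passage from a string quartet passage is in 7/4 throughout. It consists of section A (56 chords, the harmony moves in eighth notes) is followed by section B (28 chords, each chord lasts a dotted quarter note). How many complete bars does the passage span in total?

10 bars

A: 56 × 0.5 = 28 beats = 4 bars.
B: 28 × 1.5 = 42 beats = 6 bars.
Total: 4 + 6 = 10 bars.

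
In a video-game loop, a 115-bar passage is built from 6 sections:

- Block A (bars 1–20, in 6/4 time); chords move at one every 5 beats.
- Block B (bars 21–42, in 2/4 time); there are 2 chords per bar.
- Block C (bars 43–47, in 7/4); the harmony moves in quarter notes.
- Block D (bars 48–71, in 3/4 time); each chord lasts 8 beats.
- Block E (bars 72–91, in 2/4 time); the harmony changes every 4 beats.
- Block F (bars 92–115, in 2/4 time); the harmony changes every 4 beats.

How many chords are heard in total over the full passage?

134 chords

A: 20 bars × 6 beats = 120 beats; 5 beats/chord → 24 chords.
B: 22 bars × 2 beats = 44 beats; 1 beat/chord → 44 chords.
C: 5 bars × 7 beats = 35 beats; 1 beat/chord → 35 chords.
D: 24 bars × 3 beats = 72 beats; 8 beats/chord → 9 chords.
E: 20 bars × 2 beats = 40 beats; 4 beats/chord → 10 chords.
F: 24 bars × 2 beats = 48 beats; 4 beats/chord → 12 chords.
Total: 24 + 44 + 35 + 9 + 10 + 12 = 134.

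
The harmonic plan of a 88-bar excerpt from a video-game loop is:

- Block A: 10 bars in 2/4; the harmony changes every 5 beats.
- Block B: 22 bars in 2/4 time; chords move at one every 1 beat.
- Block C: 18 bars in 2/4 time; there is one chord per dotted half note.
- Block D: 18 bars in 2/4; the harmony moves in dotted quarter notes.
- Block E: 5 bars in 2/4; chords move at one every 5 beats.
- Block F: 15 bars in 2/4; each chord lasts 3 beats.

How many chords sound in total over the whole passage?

96 chords

A has 20 beats and chords last 5 each, so 4 chords.
B has 44 beats and chords last 1 each, so 44 chords.
C has 36 beats and chords last 3 each, so 12 chords.
D has 36 beats and chords last 1.5 each, so 24 chords.
E has 10 beats and chords last 5 each, so 2 chords.
F has 30 beats and chords last 3 each, so 10 chords.
Total: 4 + 44 + 12 + 24 + 2 + 10 = 96.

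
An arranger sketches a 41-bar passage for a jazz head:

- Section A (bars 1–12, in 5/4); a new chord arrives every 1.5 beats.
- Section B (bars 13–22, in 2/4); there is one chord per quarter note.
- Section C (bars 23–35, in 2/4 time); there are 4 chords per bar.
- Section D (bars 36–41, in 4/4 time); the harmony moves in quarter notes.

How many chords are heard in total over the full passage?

136 chords

A: 12 bars × 5 beats = 60 beats; 1.5 beats/chord → 40 chords.
B: 10 bars × 2 beats = 20 beats; 1 beat/chord → 20 chords.
C: 13 bars × 2 beats = 26 beats; 0.5 beats/chord → 52 chords.
D: 6 bars × 4 beats = 24 beats; 1 beat/chord → 24 chords.
Total: 40 + 20 + 52 + 24 = 136.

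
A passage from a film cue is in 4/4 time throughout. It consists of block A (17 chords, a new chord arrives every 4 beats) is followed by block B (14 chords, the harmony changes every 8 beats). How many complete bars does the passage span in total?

45 bars

A: 17 × 4 = 68 beats = 17 bars.
B: 14 × 8 = 112 beats = 28 bars.
Total: 17 + 28 = 45 bars.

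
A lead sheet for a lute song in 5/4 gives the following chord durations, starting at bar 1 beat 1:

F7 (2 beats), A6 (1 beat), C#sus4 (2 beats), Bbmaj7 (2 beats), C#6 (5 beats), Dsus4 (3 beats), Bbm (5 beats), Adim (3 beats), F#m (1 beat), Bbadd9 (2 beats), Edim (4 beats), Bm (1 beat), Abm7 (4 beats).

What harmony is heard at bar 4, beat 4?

Beat 4 of bar 4 is beat (4−1)×5 + 4 = 19 overall.
Running totals: F7 ends at 2, A6 ends at 3, C#sus4 ends at 5, Bbmaj7 ends at 7, C#6 ends at 12, Dsus4 ends at 15, Bbm ends at 20.
Beat 19 falls within Bbm.

Bbm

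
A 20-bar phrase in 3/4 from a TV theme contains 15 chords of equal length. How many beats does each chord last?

20 bars × 3 beats/bar = 60 beats total.
60 beats ÷ 15 chords = 4 beats per chord.
(That is a whole note.)

4 beats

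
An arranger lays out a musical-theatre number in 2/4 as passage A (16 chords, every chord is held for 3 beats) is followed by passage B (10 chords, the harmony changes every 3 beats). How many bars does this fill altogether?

A: 16 × 3 = 48 beats = 24 bars.
B: 10 × 3 = 30 beats = 15 bars.
Total: 24 + 15 = 39 bars.

39 bars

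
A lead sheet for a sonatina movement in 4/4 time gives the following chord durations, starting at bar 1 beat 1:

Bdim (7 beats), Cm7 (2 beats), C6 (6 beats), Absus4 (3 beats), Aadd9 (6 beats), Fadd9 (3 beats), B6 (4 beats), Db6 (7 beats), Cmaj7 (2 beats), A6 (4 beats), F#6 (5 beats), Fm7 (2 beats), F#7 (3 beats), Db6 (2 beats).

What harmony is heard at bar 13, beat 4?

F#7

Beat 4 of bar 13 is beat (13−1)×4 + 4 = 52 overall.
Running totals: Bdim ends at 7, Cm7 ends at 9, C6 ends at 15, Absus4 ends at 18, Aadd9 ends at 24, Fadd9 ends at 27, B6 ends at 31, Db6 ends at 38, Cmaj7 ends at 40, A6 ends at 44, F#6 ends at 49, Fm7 ends at 51, F#7 ends at 54.
Beat 52 falls within F#7.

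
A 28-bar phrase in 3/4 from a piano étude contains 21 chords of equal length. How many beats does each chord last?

4 beats

28 bars × 3 beats/bar = 84 beats total.
84 beats ÷ 21 chords = 4 beats per chord.
(That is a whole note.)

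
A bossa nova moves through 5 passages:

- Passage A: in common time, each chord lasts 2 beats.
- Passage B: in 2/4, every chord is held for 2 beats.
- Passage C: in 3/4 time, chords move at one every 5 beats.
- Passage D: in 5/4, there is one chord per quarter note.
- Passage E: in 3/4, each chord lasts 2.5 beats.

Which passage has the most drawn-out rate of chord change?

Passage C

A: each chord is 2 beats in 4/4, so 2 per bar.
B: each chord is 2 beats in 2/4, so 1 per bar.
C: each chord is 5 beats in 3/4, so 0.6 per bar.
D: each chord is 1 beat in 5/4, so 5 per bar.
E: each chord is 2.5 beats in 3/4, so 1.2 per bar.
Slowest is C at 0.6 chords/bar.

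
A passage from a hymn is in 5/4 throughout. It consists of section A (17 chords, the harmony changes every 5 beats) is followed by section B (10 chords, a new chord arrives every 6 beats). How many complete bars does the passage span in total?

A: 17 × 5 = 85 beats = 17 bars.
B: 10 × 6 = 60 beats = 12 bars.
Total: 17 + 12 = 29 bars.

29 bars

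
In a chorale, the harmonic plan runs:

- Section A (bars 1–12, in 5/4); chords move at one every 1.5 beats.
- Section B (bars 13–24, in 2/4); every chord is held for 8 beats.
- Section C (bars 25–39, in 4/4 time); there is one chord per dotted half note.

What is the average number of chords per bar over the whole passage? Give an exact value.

21/13 chords per bar

A: 12 bars of 5 beats is 60 beats; at 1.5 beats each that's 40 chords.
B: 12 bars of 2 beats is 24 beats; at 8 beats each that's 3 chords.
C: 15 bars of 4 beats is 60 beats; at 3 beats each that's 20 chords.
Overall: 63 chords over 39 bars → 63/39 = 21/13 chords per bar.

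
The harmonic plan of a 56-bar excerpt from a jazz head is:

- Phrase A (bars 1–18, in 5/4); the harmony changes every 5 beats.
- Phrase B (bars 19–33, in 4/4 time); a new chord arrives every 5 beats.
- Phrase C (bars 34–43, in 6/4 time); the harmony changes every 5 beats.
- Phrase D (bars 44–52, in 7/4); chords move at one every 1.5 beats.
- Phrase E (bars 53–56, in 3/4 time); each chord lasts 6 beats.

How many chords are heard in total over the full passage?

86 chords

A has 90 beats and chords last 5 each, so 18 chords.
B has 60 beats and chords last 5 each, so 12 chords.
C has 60 beats and chords last 5 each, so 12 chords.
D has 63 beats and chords last 1.5 each, so 42 chords.
E has 12 beats and chords last 6 each, so 2 chords.
Total: 18 + 12 + 12 + 42 + 2 = 86.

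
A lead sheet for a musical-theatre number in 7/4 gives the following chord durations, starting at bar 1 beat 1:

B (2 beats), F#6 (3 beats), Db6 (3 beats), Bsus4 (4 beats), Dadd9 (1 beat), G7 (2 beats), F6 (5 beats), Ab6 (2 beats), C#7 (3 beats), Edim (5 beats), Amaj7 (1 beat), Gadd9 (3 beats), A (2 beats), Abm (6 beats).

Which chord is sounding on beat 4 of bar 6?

Abm

Beat 4 of bar 6 is beat (6−1)×7 + 4 = 39 overall.
Running totals: B ends at 2, F#6 ends at 5, Db6 ends at 8, Bsus4 ends at 12, Dadd9 ends at 13, G7 ends at 15, F6 ends at 20, Ab6 ends at 22, C#7 ends at 25, Edim ends at 30, Amaj7 ends at 31, Gadd9 ends at 34, A ends at 36, Abm ends at 42.
Beat 39 falls within Abm.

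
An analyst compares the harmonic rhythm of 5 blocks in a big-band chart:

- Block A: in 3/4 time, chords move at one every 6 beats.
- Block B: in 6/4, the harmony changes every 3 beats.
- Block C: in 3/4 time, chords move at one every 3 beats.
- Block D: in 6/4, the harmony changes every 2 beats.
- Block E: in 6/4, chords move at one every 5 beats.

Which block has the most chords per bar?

Block D

A: 3 beats/bar ÷ 6 beats/chord = 0.5 chords/bar.
B: 6 beats/bar ÷ 3 beats/chord = 2 chords/bar.
C: 3 beats/bar ÷ 3 beats/chord = 1 chord/bar.
D: 6 beats/bar ÷ 2 beats/chord = 3 chords/bar.
E: 6 beats/bar ÷ 5 beats/chord = 1.2 chords/bar.
Fastest is D at 3 chords/bar.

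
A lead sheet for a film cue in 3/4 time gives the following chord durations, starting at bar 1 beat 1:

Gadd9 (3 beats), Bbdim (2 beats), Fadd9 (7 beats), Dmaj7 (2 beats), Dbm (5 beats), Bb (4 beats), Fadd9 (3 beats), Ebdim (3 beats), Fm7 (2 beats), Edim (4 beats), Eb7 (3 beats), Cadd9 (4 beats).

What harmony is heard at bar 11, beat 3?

Edim

Beat 3 of bar 11 is beat (11−1)×3 + 3 = 33 overall.
Running totals: Gadd9 ends at 3, Bbdim ends at 5, Fadd9 ends at 12, Dmaj7 ends at 14, Dbm ends at 19, Bb ends at 23, Fadd9 ends at 26, Ebdim ends at 29, Fm7 ends at 31, Edim ends at 35.
Beat 33 falls within Edim.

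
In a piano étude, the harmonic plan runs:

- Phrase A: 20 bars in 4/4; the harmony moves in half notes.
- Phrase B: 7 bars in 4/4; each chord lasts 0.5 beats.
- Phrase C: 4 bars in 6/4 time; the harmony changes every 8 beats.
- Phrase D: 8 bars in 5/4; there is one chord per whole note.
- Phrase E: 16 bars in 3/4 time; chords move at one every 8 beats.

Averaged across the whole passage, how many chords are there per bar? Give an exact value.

23/11 chords per bar

A: 20 bars of 4 beats is 80 beats; at 2 beats each that's 40 chords.
B: 7 bars of 4 beats is 28 beats; at 0.5 beats each that's 56 chords.
C: 4 bars of 6 beats is 24 beats; at 8 beats each that's 3 chords.
D: 8 bars of 5 beats is 40 beats; at 4 beats each that's 10 chords.
E: 16 bars of 3 beats is 48 beats; at 8 beats each that's 6 chords.
Overall: 115 chords over 55 bars → 115/55 = 23/11 chords per bar.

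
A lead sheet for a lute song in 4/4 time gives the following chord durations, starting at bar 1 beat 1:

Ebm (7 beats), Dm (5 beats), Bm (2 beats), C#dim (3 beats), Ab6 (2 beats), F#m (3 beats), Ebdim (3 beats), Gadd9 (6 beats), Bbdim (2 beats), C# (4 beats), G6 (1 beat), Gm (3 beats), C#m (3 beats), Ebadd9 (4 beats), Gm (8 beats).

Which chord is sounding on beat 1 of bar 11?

Beat 1 of bar 11 is beat (11−1)×4 + 1 = 41 overall.
Running totals: Ebm ends at 7, Dm ends at 12, Bm ends at 14, C#dim ends at 17, Ab6 ends at 19, F#m ends at 22, Ebdim ends at 25, Gadd9 ends at 31, Bbdim ends at 33, C# ends at 37, G6 ends at 38, Gm ends at 41.
Beat 41 falls within Gm.

Gm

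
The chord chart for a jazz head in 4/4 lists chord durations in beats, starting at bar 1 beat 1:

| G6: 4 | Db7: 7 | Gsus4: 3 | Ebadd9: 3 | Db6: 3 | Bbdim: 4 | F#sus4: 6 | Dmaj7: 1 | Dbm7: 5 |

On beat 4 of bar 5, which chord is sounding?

Beat 4 of bar 5 is beat (5−1)×4 + 4 = 20 overall.
Running totals: G6 ends at 4, Db7 ends at 11, Gsus4 ends at 14, Ebadd9 ends at 17, Db6 ends at 20.
Beat 20 falls within Db6.

Db6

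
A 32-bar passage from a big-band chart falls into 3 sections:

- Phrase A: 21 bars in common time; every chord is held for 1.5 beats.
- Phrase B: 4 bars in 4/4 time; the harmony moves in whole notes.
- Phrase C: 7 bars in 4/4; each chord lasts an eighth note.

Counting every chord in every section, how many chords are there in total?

116 chords

A has 84 beats and chords last 1.5 each, so 56 chords.
B has 16 beats and chords last 4 each, so 4 chords.
C has 28 beats and chords last 0.5 each, so 56 chords.
Total: 56 + 4 + 56 = 116.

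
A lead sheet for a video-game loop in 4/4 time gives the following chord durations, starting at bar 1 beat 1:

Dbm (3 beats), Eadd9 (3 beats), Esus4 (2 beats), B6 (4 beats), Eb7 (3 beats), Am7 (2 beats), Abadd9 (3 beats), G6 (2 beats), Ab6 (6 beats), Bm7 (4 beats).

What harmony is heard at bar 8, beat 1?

Beat 1 of bar 8 is beat (8−1)×4 + 1 = 29 overall.
Running totals: Dbm ends at 3, Eadd9 ends at 6, Esus4 ends at 8, B6 ends at 12, Eb7 ends at 15, Am7 ends at 17, Abadd9 ends at 20, G6 ends at 22, Ab6 ends at 28, Bm7 ends at 32.
Beat 29 falls within Bm7.

Bm7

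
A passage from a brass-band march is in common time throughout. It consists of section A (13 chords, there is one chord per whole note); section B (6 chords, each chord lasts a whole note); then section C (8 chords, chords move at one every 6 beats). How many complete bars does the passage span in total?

A: 13 × 4 = 52 beats = 13 bars.
B: 6 × 4 = 24 beats = 6 bars.
C: 8 × 6 = 48 beats = 12 bars.
Total: 13 + 6 + 12 = 31 bars.

31 bars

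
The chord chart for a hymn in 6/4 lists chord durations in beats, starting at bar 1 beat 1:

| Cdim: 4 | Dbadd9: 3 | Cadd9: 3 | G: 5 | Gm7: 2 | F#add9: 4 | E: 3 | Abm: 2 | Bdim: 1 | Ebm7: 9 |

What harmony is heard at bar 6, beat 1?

Beat 1 of bar 6 is beat (6−1)×6 + 1 = 31 overall.
Running totals: Cdim ends at 4, Dbadd9 ends at 7, Cadd9 ends at 10, G ends at 15, Gm7 ends at 17, F#add9 ends at 21, E ends at 24, Abm ends at 26, Bdim ends at 27, Ebm7 ends at 36.
Beat 31 falls within Ebm7.

Ebm7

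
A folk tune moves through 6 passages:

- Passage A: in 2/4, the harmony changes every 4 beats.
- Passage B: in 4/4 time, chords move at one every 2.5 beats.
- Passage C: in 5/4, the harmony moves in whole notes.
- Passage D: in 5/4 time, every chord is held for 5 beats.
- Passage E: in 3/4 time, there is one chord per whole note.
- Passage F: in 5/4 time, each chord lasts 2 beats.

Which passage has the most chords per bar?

Passage F

A: 2/4 = 0.5 chords/bar.
B: 4/2.5 = 1.6 chords/bar.
C: 5/4 = 1.25 chords/bar.
D: 5/5 = 1 chord/bar.
E: 3/4 = 0.75 chords/bar.
F: 5/2 = 2.5 chords/bar.
Fastest is F at 2.5 chords/bar.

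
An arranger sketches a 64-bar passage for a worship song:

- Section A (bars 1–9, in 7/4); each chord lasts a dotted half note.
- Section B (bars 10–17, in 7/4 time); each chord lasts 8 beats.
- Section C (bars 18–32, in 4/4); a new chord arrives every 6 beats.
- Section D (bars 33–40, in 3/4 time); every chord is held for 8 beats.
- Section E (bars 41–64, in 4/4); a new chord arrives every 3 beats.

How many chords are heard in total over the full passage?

A: 9·7 = 63 beats, 63/3 = 21 chords.
B: 8·7 = 56 beats, 56/8 = 7 chords.
C: 15·4 = 60 beats, 60/6 = 10 chords.
D: 8·3 = 24 beats, 24/8 = 3 chords.
E: 24·4 = 96 beats, 96/3 = 32 chords.
Total: 21 + 7 + 10 + 3 + 32 = 73.

73 chords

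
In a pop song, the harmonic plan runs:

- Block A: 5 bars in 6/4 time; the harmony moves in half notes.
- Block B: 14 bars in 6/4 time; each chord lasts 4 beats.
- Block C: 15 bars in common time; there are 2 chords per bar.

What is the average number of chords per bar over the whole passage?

A: 5 bars of 6 beats is 30 beats; at 2 beats each that's 15 chords.
B: 14 bars of 6 beats is 84 beats; at 4 beats each that's 21 chords.
C: 15 bars of 4 beats is 60 beats; at 2 beats each that's 30 chords.
Overall: 66 chords over 34 bars → 66/34 = 33/17 chords per bar.

33/17 chords per bar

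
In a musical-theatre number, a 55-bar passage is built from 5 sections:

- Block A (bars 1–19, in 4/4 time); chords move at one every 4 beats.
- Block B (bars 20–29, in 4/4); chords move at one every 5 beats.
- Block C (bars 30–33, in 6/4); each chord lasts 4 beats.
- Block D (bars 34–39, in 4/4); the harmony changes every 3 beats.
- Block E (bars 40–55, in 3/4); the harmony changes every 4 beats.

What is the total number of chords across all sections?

A: 19 bars × 4 beats = 76 beats; 4 beats/chord → 19 chords.
B: 10 bars × 4 beats = 40 beats; 5 beats/chord → 8 chords.
C: 4 bars × 6 beats = 24 beats; 4 beats/chord → 6 chords.
D: 6 bars × 4 beats = 24 beats; 3 beats/chord → 8 chords.
E: 16 bars × 3 beats = 48 beats; 4 beats/chord → 12 chords.
Total: 19 + 8 + 6 + 8 + 12 = 53.

53 chords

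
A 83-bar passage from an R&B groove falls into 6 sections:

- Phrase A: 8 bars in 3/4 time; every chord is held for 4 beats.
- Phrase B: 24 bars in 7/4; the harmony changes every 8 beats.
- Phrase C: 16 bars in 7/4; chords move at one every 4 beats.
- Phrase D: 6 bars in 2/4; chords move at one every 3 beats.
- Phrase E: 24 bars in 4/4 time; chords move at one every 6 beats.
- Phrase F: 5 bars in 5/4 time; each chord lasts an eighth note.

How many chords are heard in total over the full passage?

125 chords

A has 24 beats and chords last 4 each, so 6 chords.
B has 168 beats and chords last 8 each, so 21 chords.
C has 112 beats and chords last 4 each, so 28 chords.
D has 12 beats and chords last 3 each, so 4 chords.
E has 96 beats and chords last 6 each, so 16 chords.
F has 25 beats and chords last 0.5 each, so 50 chords.
Total: 6 + 21 + 28 + 4 + 16 + 50 = 125.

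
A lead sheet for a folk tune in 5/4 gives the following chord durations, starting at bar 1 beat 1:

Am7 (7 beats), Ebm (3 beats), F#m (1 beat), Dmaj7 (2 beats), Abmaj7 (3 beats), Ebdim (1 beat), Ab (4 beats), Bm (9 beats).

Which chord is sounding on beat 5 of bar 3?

Beat 5 of bar 3 is beat (3−1)×5 + 5 = 15 overall.
Running totals: Am7 ends at 7, Ebm ends at 10, F#m ends at 11, Dmaj7 ends at 13, Abmaj7 ends at 16.
Beat 15 falls within Abmaj7.

Abmaj7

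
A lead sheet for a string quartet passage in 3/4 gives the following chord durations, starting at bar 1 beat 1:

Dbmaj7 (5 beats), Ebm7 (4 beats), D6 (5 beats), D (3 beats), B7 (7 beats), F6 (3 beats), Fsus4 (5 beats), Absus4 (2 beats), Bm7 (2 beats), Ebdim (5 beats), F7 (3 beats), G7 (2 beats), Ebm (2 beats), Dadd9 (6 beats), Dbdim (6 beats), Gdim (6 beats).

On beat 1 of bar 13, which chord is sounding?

Beat 1 of bar 13 is beat (13−1)×3 + 1 = 37 overall.
Running totals: Dbmaj7 ends at 5, Ebm7 ends at 9, D6 ends at 14, D ends at 17, B7 ends at 24, F6 ends at 27, Fsus4 ends at 32, Absus4 ends at 34, Bm7 ends at 36, Ebdim ends at 41.
Beat 37 falls within Ebdim.

Ebdim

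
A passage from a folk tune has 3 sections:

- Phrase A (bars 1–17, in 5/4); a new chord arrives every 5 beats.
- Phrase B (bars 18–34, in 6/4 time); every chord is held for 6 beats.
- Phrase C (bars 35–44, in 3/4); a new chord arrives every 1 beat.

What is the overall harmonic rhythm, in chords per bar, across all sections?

16/11 chords per bar

A: 17 × 5 = 85 beats ÷ 5 = 17 chords.
B: 17 × 6 = 102 beats ÷ 6 = 17 chords.
C: 10 × 3 = 30 beats ÷ 1 = 30 chords.
Overall: 64 chords over 44 bars → 64/44 = 16/11 chords per bar.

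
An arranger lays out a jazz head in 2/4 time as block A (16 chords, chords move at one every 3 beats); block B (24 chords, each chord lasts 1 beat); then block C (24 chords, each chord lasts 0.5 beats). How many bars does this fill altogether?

A: 16 × 3 = 48 beats = 24 bars.
B: 24 × 1 = 24 beats = 12 bars.
C: 24 × 0.5 = 12 beats = 6 bars.
Total: 24 + 12 + 6 = 42 bars.

42 bars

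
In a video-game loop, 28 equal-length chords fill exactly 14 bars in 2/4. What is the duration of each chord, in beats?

14 bars × 2 beats/bar = 28 beats total.
28 beats ÷ 28 chords = 1 beats per chord.
(That is a quarter note.)

1 beat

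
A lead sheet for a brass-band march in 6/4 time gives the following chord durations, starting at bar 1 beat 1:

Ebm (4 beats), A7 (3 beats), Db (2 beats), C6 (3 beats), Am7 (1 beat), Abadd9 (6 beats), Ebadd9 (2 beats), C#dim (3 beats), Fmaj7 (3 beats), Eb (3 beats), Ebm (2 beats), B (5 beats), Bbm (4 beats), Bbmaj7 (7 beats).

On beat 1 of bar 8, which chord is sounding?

Beat 1 of bar 8 is beat (8−1)×6 + 1 = 43 overall.
Running totals: Ebm ends at 4, A7 ends at 7, Db ends at 9, C6 ends at 12, Am7 ends at 13, Abadd9 ends at 19, Ebadd9 ends at 21, C#dim ends at 24, Fmaj7 ends at 27, Eb ends at 30, Ebm ends at 32, B ends at 37, Bbm ends at 41, Bbmaj7 ends at 48.
Beat 43 falls within Bbmaj7.

Bbmaj7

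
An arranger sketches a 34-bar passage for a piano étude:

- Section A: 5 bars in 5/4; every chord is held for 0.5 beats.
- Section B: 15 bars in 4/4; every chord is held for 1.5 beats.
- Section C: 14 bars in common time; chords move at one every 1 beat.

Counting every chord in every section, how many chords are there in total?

146 chords

A: 5 bars × 5 beats = 25 beats; 0.5 beats/chord → 50 chords.
B: 15 bars × 4 beats = 60 beats; 1.5 beats/chord → 40 chords.
C: 14 bars × 4 beats = 56 beats; 1 beat/chord → 56 chords.
Total: 50 + 40 + 56 = 146.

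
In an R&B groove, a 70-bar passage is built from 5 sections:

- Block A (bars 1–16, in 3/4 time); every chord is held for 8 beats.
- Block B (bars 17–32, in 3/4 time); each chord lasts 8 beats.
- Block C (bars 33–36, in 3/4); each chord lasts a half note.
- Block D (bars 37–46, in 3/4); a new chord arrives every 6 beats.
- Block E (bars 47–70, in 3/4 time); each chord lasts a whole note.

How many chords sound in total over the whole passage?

41 chords

A: 16·3 = 48 beats, 48/8 = 6 chords.
B: 16·3 = 48 beats, 48/8 = 6 chords.
C: 4·3 = 12 beats, 12/2 = 6 chords.
D: 10·3 = 30 beats, 30/6 = 5 chords.
E: 24·3 = 72 beats, 72/4 = 18 chords.
Total: 6 + 6 + 6 + 5 + 18 = 41.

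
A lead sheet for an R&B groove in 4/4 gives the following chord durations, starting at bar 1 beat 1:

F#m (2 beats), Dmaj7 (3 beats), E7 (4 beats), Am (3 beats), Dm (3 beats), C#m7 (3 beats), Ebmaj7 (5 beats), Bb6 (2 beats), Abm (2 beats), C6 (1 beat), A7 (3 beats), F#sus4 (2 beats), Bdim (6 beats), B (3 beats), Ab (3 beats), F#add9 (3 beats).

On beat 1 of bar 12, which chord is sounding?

Ab

Beat 1 of bar 12 is beat (12−1)×4 + 1 = 45 overall.
Running totals: F#m ends at 2, Dmaj7 ends at 5, E7 ends at 9, Am ends at 12, Dm ends at 15, C#m7 ends at 18, Ebmaj7 ends at 23, Bb6 ends at 25, Abm ends at 27, C6 ends at 28, A7 ends at 31, F#sus4 ends at 33, Bdim ends at 39, B ends at 42, Ab ends at 45.
Beat 45 falls within Ab.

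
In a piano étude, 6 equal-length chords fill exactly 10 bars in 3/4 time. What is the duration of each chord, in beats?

10 bars × 3 beats/bar = 30 beats total.
30 beats ÷ 6 chords = 5 beats per chord.

5 beats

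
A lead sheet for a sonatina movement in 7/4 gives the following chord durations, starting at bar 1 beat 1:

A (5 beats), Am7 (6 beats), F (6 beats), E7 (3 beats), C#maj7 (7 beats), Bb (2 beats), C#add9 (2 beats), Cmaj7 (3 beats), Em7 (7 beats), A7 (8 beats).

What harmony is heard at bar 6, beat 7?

Beat 7 of bar 6 is beat (6−1)×7 + 7 = 42 overall.
Running totals: A ends at 5, Am7 ends at 11, F ends at 17, E7 ends at 20, C#maj7 ends at 27, Bb ends at 29, C#add9 ends at 31, Cmaj7 ends at 34, Em7 ends at 41, A7 ends at 49.
Beat 42 falls within A7.

A7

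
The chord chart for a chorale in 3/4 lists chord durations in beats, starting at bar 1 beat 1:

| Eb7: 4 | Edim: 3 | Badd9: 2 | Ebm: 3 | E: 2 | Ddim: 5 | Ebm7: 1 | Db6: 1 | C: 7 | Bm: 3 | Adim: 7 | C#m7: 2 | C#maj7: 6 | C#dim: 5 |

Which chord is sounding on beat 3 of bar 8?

C

Beat 3 of bar 8 is beat (8−1)×3 + 3 = 24 overall.
Running totals: Eb7 ends at 4, Edim ends at 7, Badd9 ends at 9, Ebm ends at 12, E ends at 14, Ddim ends at 19, Ebm7 ends at 20, Db6 ends at 21, C ends at 28.
Beat 24 falls within C.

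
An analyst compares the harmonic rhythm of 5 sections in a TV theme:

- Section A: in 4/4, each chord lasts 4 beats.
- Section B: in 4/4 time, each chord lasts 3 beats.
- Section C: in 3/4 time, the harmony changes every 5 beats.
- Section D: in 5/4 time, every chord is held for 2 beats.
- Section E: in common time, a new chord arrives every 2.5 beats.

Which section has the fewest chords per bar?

Section C

A: 4 beats/bar ÷ 4 beats/chord = 1 chord/bar.
B: 4 beats/bar ÷ 3 beats/chord = 4/3 chords/bar.
C: 3 beats/bar ÷ 5 beats/chord = 0.6 chords/bar.
D: 5 beats/bar ÷ 2 beats/chord = 2.5 chords/bar.
E: 4 beats/bar ÷ 2.5 beats/chord = 1.6 chords/bar.
Slowest is C at 0.6 chords/bar.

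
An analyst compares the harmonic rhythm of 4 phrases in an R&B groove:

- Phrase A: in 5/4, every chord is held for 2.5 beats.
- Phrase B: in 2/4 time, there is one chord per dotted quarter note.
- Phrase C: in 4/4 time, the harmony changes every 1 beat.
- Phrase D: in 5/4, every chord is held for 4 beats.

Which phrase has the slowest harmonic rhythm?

A: 5/2.5 = 2 chords/bar.
B: 2/1.5 = 4/3 chords/bar.
C: 4/1 = 4 chords/bar.
D: 5/4 = 1.25 chords/bar.
Slowest is D at 1.25 chords/bar.

Phrase D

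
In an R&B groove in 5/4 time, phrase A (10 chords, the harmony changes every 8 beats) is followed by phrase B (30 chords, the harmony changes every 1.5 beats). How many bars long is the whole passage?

25 bars

A: 10 × 8 = 80 beats = 16 bars.
B: 30 × 1.5 = 45 beats = 9 bars.
Total: 16 + 9 = 25 bars.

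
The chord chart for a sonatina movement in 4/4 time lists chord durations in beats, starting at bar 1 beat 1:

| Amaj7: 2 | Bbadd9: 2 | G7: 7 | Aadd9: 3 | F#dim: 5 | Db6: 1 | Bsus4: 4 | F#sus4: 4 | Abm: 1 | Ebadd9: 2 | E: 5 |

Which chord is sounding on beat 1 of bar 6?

Bsus4

Beat 1 of bar 6 is beat (6−1)×4 + 1 = 21 overall.
Running totals: Amaj7 ends at 2, Bbadd9 ends at 4, G7 ends at 11, Aadd9 ends at 14, F#dim ends at 19, Db6 ends at 20, Bsus4 ends at 24.
Beat 21 falls within Bsus4.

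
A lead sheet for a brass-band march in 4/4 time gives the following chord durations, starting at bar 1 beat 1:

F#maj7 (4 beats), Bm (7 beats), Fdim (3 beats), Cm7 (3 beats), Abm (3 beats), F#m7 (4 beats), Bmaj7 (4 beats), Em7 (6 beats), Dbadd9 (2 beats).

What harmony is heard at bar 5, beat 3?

Beat 3 of bar 5 is beat (5−1)×4 + 3 = 19 overall.
Running totals: F#maj7 ends at 4, Bm ends at 11, Fdim ends at 14, Cm7 ends at 17, Abm ends at 20.
Beat 19 falls within Abm.

Abm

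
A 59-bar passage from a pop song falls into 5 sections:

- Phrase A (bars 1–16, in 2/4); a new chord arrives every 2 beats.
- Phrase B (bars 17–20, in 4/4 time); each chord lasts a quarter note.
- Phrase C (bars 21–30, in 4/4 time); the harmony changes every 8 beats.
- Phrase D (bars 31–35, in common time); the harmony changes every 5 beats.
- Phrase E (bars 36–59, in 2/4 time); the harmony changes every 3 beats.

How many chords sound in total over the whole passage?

57 chords

A: 16·2 = 32 beats, 32/2 = 16 chords.
B: 4·4 = 16 beats, 16/1 = 16 chords.
C: 10·4 = 40 beats, 40/8 = 5 chords.
D: 5·4 = 20 beats, 20/5 = 4 chords.
E: 24·2 = 48 beats, 48/3 = 16 chords.
Total: 16 + 16 + 5 + 4 + 16 = 57.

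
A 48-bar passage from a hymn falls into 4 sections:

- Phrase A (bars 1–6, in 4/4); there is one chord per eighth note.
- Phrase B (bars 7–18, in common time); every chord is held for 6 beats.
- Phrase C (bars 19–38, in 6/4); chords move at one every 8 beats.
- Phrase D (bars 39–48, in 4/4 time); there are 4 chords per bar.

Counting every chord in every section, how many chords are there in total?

111 chords

A has 24 beats and chords last 0.5 each, so 48 chords.
B has 48 beats and chords last 6 each, so 8 chords.
C has 120 beats and chords last 8 each, so 15 chords.
D has 40 beats and chords last 1 each, so 40 chords.
Total: 48 + 8 + 15 + 40 = 111.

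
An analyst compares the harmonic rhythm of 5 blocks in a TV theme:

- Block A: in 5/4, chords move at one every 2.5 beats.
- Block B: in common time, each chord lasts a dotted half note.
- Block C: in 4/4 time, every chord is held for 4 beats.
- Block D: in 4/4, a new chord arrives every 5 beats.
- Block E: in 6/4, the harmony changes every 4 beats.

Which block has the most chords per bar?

Block A

A: 5/2.5 = 2 chords/bar.
B: 4/3 = 4/3 chords/bar.
C: 4/4 = 1 chord/bar.
D: 4/5 = 0.8 chords/bar.
E: 6/4 = 1.5 chords/bar.
Fastest is A at 2 chords/bar.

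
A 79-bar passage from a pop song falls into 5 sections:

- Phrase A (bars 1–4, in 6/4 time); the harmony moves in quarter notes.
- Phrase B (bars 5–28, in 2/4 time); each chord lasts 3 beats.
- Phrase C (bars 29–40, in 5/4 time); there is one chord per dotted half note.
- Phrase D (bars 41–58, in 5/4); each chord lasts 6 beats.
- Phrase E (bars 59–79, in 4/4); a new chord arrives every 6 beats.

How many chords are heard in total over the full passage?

A: 4 bars × 6 beats = 24 beats; 1 beat/chord → 24 chords.
B: 24 bars × 2 beats = 48 beats; 3 beats/chord → 16 chords.
C: 12 bars × 5 beats = 60 beats; 3 beats/chord → 20 chords.
D: 18 bars × 5 beats = 90 beats; 6 beats/chord → 15 chords.
E: 21 bars × 4 beats = 84 beats; 6 beats/chord → 14 chords.
Total: 24 + 16 + 20 + 15 + 14 = 89.

89 chords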